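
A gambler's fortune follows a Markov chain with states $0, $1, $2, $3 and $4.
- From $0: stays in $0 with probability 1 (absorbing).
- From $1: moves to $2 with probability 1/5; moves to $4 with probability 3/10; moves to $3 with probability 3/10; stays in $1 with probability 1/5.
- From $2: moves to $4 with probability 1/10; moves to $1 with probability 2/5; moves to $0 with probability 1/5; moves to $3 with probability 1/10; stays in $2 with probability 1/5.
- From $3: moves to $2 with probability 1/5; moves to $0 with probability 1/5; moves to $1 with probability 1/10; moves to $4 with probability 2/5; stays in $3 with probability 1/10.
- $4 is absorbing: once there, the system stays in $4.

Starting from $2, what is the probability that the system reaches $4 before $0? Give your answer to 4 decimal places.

Let h(s) be the probability of absorption at $4 starting from transient state s. Then h($4) = 1 and h($0) = 0. By first-step analysis:
h($1) = 0.2·h($1) + 0.2·h($2) + 0.3·h($3) + 0.3·1
h($2) = 0.2·0 + 0.4·h($1) + 0.2·h($2) + 0.1·h($3) + 0.1·1
h($3) = 0.2·0 + 0.1·h($1) + 0.2·h($2) + 0.1·h($3) + 0.4·1
Solving: h($1) = 0.7717, h($2) = 0.5936, h($3) = 0.6621.
Starting from $2, the probability is 0.5936.

0.5936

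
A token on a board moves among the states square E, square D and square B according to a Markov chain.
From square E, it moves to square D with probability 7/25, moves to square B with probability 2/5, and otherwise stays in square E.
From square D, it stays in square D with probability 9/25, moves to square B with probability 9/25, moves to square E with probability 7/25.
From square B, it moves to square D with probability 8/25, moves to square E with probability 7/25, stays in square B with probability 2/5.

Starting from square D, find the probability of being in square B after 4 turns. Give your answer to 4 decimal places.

0.3871

Propagate the distribution vector 4 turns from square D.
After 0 turns: (0.0000, 1.0000, 0.0000)
After 1 turn: (0.2800, 0.3600, 0.3600)
After 2 turns: (0.2912, 0.3232, 0.3856)
After 3 turns: (0.2916, 0.3213, 0.3871)
After 4 turns: (0.2917, 0.3212, 0.3871)
P(in square B after 4 turns) = 0.3871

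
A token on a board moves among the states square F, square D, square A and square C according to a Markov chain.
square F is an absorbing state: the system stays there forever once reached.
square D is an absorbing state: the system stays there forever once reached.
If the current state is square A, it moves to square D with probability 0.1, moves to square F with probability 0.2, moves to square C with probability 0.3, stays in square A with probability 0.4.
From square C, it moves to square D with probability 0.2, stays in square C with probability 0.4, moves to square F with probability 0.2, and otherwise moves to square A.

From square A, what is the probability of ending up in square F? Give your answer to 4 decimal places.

0.6000

Let h(s) be the probability of absorption at square F starting from transient state s. Then h(square F) = 1 and h(square D) = 0. By first-step analysis:
h(square A) = 0.2·1 + 0.1·0 + 0.4·h(square A) + 0.3·h(square C)
h(square C) = 0.2·1 + 0.2·0 + 0.2·h(square A) + 0.4·h(square C)
Solving: h(square A) = 0.6000, h(square C) = 0.5333.
Starting from square A, the probability is 0.6000.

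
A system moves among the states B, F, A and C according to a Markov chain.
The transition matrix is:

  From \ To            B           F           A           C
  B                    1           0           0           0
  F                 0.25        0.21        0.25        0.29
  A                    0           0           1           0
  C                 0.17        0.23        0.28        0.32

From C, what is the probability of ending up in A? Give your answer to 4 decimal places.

0.5923

Let h(s) be the probability of absorption at A starting from transient state s. Then h(A) = 1 and h(B) = 0. By first-step analysis:
h(F) = 0.25·0 + 0.21·h(F) + 0.25·1 + 0.29·h(C)
h(C) = 0.17·0 + 0.23·h(F) + 0.28·1 + 0.32·h(C)
Solving: h(F) = 0.5339, h(C) = 0.5923.
Starting from C, the probability is 0.5923.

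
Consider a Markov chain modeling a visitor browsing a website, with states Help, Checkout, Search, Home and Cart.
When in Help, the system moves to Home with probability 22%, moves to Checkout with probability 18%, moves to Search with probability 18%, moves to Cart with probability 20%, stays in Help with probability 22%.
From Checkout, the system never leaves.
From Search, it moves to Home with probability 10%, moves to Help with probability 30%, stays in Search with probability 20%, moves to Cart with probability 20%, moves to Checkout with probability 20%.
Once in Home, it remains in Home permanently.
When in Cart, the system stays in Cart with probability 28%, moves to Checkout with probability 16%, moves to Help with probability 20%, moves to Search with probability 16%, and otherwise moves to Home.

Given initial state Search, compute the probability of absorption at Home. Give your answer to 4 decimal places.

Let h(s) be the probability of absorption at Home starting from transient state s. Then h(Home) = 1 and h(Checkout) = 0. By first-step analysis:
h(Help) = 0.22·h(Help) + 0.18·0 + 0.18·h(Search) + 0.22·1 + 0.2·h(Cart)
h(Search) = 0.3·h(Help) + 0.2·0 + 0.2·h(Search) + 0.1·1 + 0.2·h(Cart)
h(Cart) = 0.2·h(Help) + 0.16·0 + 0.16·h(Search) + 0.2·1 + 0.28·h(Cart)
Solving: h(Help) = 0.5200, h(Search) = 0.4506, h(Cart) = 0.5223.
Starting from Search, the probability is 0.4506.

0.4506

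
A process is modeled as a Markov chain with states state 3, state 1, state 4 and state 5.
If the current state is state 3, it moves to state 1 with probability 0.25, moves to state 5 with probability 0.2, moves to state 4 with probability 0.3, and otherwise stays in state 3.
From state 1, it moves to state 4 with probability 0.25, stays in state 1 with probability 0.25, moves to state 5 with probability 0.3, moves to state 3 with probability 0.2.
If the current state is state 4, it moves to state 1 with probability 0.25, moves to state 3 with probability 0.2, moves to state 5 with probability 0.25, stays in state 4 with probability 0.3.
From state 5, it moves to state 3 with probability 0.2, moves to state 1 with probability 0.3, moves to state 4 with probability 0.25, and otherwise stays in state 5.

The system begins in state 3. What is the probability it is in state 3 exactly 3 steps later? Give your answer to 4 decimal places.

Propagate the distribution vector 3 steps from state 3.
After 0 steps: (1.0000, 0.0000, 0.0000, 0.0000)
After 1 step: (0.2500, 0.2500, 0.3000, 0.2000)
After 2 steps: (0.2125, 0.2600, 0.2775, 0.2500)
After 3 steps: (0.2106, 0.2625, 0.2745, 0.2524)
P(in state 3 after 3 steps) = 0.2106

0.2106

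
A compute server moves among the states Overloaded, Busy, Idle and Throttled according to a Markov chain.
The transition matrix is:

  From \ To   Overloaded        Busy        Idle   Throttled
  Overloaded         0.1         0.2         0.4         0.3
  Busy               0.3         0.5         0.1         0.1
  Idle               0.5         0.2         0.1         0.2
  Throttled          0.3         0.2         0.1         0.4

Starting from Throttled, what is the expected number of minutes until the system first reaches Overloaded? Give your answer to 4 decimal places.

Let t(s) be the expected number of minutes to first reach Overloaded from state s, with t(Overloaded) = 0. Conditioning on the first minute:
t(Busy) = 1 + 0.5·t(Busy) + 0.1·t(Idle) + 0.1·t(Throttled)
t(Idle) = 1 + 0.2·t(Busy) + 0.1·t(Idle) + 0.2·t(Throttled)
t(Throttled) = 1 + 0.2·t(Busy) + 0.1·t(Idle) + 0.4·t(Throttled)
Solving: t(Busy) = 3.1250, t(Idle) = 2.5000, t(Throttled) = 3.1250.
Expected minutes from Throttled to Overloaded: 3.1250.

3.1250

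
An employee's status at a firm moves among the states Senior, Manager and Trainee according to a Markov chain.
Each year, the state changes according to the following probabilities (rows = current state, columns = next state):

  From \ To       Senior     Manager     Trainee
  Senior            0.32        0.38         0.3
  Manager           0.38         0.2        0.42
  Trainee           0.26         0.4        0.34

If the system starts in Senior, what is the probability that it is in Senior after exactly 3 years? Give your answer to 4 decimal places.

0.3176

Propagate the distribution vector 3 years from Senior.
After 0 years: (1.0000, 0.0000, 0.0000)
After 1 year: (0.3200, 0.3800, 0.3000)
After 2 years: (0.3248, 0.3176, 0.3576)
After 3 years: (0.3176, 0.3300, 0.3524)
P(in Senior after 3 years) = 0.3176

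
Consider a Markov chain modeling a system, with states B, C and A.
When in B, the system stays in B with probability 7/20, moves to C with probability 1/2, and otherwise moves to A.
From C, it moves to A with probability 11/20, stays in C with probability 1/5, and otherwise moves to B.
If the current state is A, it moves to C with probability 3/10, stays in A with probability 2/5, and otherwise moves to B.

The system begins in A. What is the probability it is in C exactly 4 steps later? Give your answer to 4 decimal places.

0.3270

Propagate the distribution vector 4 steps from A.
After 0 steps: (0.0000, 0.0000, 1.0000)
After 1 step: (0.3000, 0.3000, 0.4000)
After 2 steps: (0.3000, 0.3300, 0.3700)
After 3 steps: (0.2985, 0.3270, 0.3745)
After 4 steps: (0.2986, 0.3270, 0.3744)
P(in C after 4 steps) = 0.3270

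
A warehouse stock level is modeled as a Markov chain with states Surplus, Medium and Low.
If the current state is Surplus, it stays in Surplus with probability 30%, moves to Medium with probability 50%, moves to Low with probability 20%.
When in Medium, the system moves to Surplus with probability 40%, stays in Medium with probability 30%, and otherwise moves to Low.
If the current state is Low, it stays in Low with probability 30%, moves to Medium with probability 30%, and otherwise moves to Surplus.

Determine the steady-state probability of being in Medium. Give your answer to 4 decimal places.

Let the stationary distribution be π with π = πP and π_1 + π_2 + π_3 = 1.
π_1 = 0.3·π_1 + 0.4·π_2 + 0.4·π_3
π_2 = 0.5·π_1 + 0.3·π_2 + 0.3·π_3
Solving with the normalization constraint gives π = (0.3636, 0.3727, 0.2636).
So the stationary probability of Medium is 0.3727.

0.3727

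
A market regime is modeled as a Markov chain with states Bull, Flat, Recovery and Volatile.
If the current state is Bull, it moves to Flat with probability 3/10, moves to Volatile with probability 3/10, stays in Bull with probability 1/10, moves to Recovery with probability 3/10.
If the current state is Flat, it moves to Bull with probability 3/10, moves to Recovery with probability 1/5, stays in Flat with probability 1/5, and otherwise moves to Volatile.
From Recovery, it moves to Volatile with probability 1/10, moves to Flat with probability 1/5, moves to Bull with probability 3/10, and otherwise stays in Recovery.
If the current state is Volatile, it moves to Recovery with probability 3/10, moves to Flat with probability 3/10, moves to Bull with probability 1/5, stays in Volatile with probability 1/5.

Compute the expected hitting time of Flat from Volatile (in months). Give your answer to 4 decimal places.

Let t(s) be the expected number of months to first reach Flat from state s, with t(Flat) = 0. Conditioning on the first month:
t(Bull) = 1 + 0.1·t(Bull) + 0.3·t(Recovery) + 0.3·t(Volatile)
t(Recovery) = 1 + 0.3·t(Bull) + 0.4·t(Recovery) + 0.1·t(Volatile)
t(Volatile) = 1 + 0.2·t(Bull) + 0.3·t(Recovery) + 0.2·t(Volatile)
Solving: t(Bull) = 3.7500, t(Recovery) = 4.1667, t(Volatile) = 3.7500.
Expected months from Volatile to Flat: 3.7500.

3.7500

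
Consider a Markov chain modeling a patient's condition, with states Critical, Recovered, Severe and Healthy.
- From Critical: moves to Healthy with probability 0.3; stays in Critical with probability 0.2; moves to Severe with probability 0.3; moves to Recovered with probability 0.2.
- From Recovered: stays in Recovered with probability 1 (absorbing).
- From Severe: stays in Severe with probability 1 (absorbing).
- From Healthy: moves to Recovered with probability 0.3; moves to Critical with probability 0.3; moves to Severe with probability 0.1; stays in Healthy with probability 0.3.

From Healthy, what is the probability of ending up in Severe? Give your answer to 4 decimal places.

0.3617

Let h(s) be the probability of absorption at Severe starting from transient state s. Then h(Severe) = 1 and h(Recovered) = 0. By first-step analysis:
h(Critical) = 0.2·h(Critical) + 0.2·0 + 0.3·1 + 0.3·h(Healthy)
h(Healthy) = 0.3·h(Critical) + 0.3·0 + 0.1·1 + 0.3·h(Healthy)
Solving: h(Critical) = 0.5106, h(Healthy) = 0.3617.
Starting from Healthy, the probability is 0.3617.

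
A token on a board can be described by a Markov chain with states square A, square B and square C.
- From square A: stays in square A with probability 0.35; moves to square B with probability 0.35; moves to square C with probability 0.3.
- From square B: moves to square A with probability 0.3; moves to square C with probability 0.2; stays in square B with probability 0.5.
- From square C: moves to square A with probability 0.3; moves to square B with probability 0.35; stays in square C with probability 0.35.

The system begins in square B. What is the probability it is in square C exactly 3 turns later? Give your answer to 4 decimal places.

0.2705

Propagate the distribution vector 3 turns from square B.
After 0 turns: (0.0000, 1.0000, 0.0000)
After 1 turn: (0.3000, 0.5000, 0.2000)
After 2 turns: (0.3150, 0.4250, 0.2600)
After 3 turns: (0.3158, 0.4138, 0.2705)
P(in square C after 3 turns) = 0.2705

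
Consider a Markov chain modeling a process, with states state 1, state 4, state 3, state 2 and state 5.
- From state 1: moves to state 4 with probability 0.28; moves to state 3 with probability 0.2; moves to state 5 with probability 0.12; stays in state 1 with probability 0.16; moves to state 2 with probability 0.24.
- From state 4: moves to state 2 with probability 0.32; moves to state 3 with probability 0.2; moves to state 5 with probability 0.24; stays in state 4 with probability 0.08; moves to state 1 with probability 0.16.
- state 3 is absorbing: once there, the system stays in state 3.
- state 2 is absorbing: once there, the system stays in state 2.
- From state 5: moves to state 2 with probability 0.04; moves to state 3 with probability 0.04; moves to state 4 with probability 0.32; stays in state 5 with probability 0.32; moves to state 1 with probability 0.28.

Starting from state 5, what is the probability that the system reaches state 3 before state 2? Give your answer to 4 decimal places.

0.4279

Let h(s) be the probability of absorption at state 3 starting from transient state s. Then h(state 3) = 1 and h(state 2) = 0. By first-step analysis:
h(state 1) = 0.16·h(state 1) + 0.28·h(state 4) + 0.2·1 + 0.24·0 + 0.12·h(state 5)
h(state 4) = 0.16·h(state 1) + 0.08·h(state 4) + 0.2·1 + 0.32·0 + 0.24·h(state 5)
h(state 5) = 0.28·h(state 1) + 0.32·h(state 4) + 0.04·1 + 0.04·0 + 0.32·h(state 5)
Solving: h(state 1) = 0.4341, h(state 4) = 0.4045, h(state 5) = 0.4279.
Starting from state 5, the probability is 0.4279.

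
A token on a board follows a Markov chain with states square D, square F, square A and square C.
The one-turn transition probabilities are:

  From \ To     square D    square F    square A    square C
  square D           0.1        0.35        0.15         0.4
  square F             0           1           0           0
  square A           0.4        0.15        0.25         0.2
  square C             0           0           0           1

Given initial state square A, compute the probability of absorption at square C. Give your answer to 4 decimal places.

0.5528

Let h(s) be the probability of absorption at square C starting from transient state s. Then h(square C) = 1 and h(square F) = 0. By first-step analysis:
h(square D) = 0.1·h(square D) + 0.35·0 + 0.15·h(square A) + 0.4·1
h(square A) = 0.4·h(square D) + 0.15·0 + 0.25·h(square A) + 0.2·1
Solving: h(square D) = 0.5366, h(square A) = 0.5528.
Starting from square A, the probability is 0.5528.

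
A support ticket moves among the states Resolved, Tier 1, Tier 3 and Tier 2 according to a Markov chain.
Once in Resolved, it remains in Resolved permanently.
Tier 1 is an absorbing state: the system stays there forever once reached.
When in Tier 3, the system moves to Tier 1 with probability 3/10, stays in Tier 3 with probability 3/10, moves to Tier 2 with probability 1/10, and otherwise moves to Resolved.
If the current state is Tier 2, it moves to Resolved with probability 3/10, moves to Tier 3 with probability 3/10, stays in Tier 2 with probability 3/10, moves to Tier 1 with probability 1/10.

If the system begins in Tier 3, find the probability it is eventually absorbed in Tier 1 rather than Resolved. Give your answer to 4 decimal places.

0.4783

Let h(s) be the probability of absorption at Tier 1 starting from transient state s. Then h(Tier 1) = 1 and h(Resolved) = 0. By first-step analysis:
h(Tier 3) = 0.3·0 + 0.3·1 + 0.3·h(Tier 3) + 0.1·h(Tier 2)
h(Tier 2) = 0.3·0 + 0.1·1 + 0.3·h(Tier 3) + 0.3·h(Tier 2)
Solving: h(Tier 3) = 0.4783, h(Tier 2) = 0.3478.
Starting from Tier 3, the probability is 0.4783.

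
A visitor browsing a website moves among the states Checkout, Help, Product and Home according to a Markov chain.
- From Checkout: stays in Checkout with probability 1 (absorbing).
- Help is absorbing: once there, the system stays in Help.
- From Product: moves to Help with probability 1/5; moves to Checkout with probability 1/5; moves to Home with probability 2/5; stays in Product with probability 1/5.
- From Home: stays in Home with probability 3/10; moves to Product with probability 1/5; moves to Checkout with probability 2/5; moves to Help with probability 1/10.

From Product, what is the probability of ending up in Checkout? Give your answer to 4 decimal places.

Let h(s) be the probability of absorption at Checkout starting from transient state s. Then h(Checkout) = 1 and h(Help) = 0. By first-step analysis:
h(Product) = 0.2·1 + 0.2·0 + 0.2·h(Product) + 0.4·h(Home)
h(Home) = 0.4·1 + 0.1·0 + 0.2·h(Product) + 0.3·h(Home)
Solving: h(Product) = 0.6250, h(Home) = 0.7500.
Starting from Product, the probability is 0.6250.

0.6250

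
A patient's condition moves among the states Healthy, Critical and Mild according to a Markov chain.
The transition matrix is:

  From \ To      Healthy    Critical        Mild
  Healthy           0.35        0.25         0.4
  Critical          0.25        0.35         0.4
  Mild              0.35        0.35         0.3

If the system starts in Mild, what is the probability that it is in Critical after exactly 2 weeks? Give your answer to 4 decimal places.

Sum over the intermediate state after 1 week:
P = P(Mild→Healthy)·P(Healthy→Critical) + P(Mild→Critical)·P(Critical→Critical) + P(Mild→Mild)·P(Mild→Critical)
  = 0.35×0.25 + 0.35×0.35 + 0.3×0.35
  = 0.0875 + 0.1225 + 0.1050 = 0.3150

0.3150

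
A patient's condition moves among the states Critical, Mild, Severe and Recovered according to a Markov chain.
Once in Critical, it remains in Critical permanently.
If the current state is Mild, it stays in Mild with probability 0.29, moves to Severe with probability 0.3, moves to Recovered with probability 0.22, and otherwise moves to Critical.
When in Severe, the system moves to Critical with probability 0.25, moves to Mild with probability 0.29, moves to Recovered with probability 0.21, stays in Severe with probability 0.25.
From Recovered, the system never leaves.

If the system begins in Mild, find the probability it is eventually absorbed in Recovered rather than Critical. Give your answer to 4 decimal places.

0.5118

Let h(s) be the probability of absorption at Recovered starting from transient state s. Then h(Recovered) = 1 and h(Critical) = 0. By first-step analysis:
h(Mild) = 0.19·0 + 0.29·h(Mild) + 0.3·h(Severe) + 0.22·1
h(Severe) = 0.25·0 + 0.29·h(Mild) + 0.25·h(Severe) + 0.21·1
Solving: h(Mild) = 0.5118, h(Severe) = 0.4779.
Starting from Mild, the probability is 0.5118.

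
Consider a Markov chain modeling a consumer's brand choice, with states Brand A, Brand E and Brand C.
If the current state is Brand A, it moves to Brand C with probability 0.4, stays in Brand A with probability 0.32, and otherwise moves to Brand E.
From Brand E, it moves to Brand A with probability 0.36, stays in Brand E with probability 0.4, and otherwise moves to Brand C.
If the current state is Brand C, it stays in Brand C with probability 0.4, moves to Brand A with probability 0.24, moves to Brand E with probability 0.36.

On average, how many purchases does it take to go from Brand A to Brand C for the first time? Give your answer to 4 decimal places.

2.8646

Let t(s) be the expected number of purchases to first reach Brand C from state s, with t(Brand C) = 0. Conditioning on the first purchase:
t(Brand A) = 1 + 0.32·t(Brand A) + 0.28·t(Brand E)
t(Brand E) = 1 + 0.36·t(Brand A) + 0.4·t(Brand E)
Solving: t(Brand A) = 2.8646, t(Brand E) = 3.3854.
Expected purchases from Brand A to Brand C: 2.8646.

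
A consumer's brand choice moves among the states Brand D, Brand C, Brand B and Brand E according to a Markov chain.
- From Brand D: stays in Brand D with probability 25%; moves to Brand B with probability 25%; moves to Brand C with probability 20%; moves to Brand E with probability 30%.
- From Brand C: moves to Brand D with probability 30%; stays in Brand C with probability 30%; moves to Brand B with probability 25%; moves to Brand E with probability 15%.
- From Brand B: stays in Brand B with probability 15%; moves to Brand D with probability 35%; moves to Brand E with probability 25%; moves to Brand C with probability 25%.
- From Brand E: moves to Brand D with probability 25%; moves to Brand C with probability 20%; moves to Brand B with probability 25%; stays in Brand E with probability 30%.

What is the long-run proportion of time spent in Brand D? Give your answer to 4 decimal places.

Let the stationary distribution be π with π = πP and π_1 + π_2 + π_3 + π_4 = 1.
π_1 = 0.25·π_1 + 0.3·π_2 + 0.35·π_3 + 0.25·π_4
π_2 = 0.2·π_1 + 0.3·π_2 + 0.25·π_3 + 0.2·π_4
π_3 = 0.25·π_1 + 0.25·π_2 + 0.15·π_3 + 0.25·π_4
Solving with the normalization constraint gives π = (0.2845, 0.2348, 0.2273, 0.2534).
So the stationary probability of Brand D is 0.2845.

0.2845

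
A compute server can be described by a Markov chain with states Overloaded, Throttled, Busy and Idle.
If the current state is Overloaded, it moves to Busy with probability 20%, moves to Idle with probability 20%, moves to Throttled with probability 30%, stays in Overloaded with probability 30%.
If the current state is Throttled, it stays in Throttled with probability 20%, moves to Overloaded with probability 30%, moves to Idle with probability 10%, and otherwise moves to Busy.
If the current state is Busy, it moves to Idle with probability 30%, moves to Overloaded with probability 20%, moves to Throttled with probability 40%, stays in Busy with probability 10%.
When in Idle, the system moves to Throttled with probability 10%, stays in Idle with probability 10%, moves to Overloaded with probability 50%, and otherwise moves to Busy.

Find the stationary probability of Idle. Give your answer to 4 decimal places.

0.1803

Let the stationary distribution be π with π = πP and π_1 + π_2 + π_3 + π_4 = 1.
π_1 = 0.3·π_1 + 0.3·π_2 + 0.2·π_3 + 0.5·π_4
π_2 = 0.3·π_1 + 0.2·π_2 + 0.4·π_3 + 0.1·π_4
π_3 = 0.2·π_1 + 0.4·π_2 + 0.1·π_3 + 0.3·π_4
Solving with the normalization constraint gives π = (0.3115, 0.2623, 0.2459, 0.1803).
So the stationary probability of Idle is 0.1803.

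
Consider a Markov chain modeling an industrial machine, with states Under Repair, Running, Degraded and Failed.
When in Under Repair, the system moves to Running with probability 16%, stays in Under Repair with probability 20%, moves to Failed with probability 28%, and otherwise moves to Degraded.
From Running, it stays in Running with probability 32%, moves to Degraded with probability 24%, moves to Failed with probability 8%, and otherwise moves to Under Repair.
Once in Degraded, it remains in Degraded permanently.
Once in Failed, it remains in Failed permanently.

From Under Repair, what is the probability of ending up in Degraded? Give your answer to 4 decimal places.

Let h(s) be the probability of absorption at Degraded starting from transient state s. Then h(Degraded) = 1 and h(Failed) = 0. By first-step analysis:
h(Under Repair) = 0.2·h(Under Repair) + 0.16·h(Running) + 0.36·1 + 0.28·0
h(Running) = 0.36·h(Under Repair) + 0.32·h(Running) + 0.24·1 + 0.08·0
Solving: h(Under Repair) = 0.5822, h(Running) = 0.6612.
Starting from Under Repair, the probability is 0.5822.

0.5822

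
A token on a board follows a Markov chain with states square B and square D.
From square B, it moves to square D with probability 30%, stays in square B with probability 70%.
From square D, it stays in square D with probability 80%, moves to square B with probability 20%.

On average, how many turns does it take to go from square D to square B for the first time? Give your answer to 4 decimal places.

Let t(s) be the expected number of turns to first reach square B from state s, with t(square B) = 0. Conditioning on the first turn:
t(square D) = 1 + 0.8·t(square D)
Solving: t(square D) = 5.0000.
Expected turns from square D to square B: 5.0000.

5.0000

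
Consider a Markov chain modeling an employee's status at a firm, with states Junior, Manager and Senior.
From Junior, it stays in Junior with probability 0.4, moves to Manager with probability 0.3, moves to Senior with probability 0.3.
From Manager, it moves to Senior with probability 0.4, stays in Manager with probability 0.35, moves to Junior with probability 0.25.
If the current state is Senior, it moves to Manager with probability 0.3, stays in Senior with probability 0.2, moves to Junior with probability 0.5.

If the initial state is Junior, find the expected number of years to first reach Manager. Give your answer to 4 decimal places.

3.3333

Let t(s) be the expected number of years to first reach Manager from state s, with t(Manager) = 0. Conditioning on the first year:
t(Junior) = 1 + 0.4·t(Junior) + 0.3·t(Senior)
t(Senior) = 1 + 0.5·t(Junior) + 0.2·t(Senior)
Solving: t(Junior) = 3.3333, t(Senior) = 3.3333.
Expected years from Junior to Manager: 3.3333.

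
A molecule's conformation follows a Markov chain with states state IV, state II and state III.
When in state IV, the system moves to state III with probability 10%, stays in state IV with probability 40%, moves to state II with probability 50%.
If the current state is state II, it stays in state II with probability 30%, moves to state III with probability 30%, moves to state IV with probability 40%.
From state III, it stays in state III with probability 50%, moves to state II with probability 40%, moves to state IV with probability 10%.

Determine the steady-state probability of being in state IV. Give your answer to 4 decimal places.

0.3108

Let the stationary distribution be π with π = πP and π_1 + π_2 + π_3 = 1.
π_1 = 0.4·π_1 + 0.4·π_2 + 0.1·π_3
π_2 = 0.5·π_1 + 0.3·π_2 + 0.4·π_3
Solving with the normalization constraint gives π = (0.3108, 0.3919, 0.2973).
So the stationary probability of state IV is 0.3108.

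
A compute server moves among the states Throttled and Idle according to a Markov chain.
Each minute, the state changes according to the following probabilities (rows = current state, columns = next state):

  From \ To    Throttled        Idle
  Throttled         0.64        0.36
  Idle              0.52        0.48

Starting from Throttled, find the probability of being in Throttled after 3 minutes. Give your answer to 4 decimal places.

Propagate the distribution vector 3 minutes from Throttled.
After 0 minutes: (1.0000, 0.0000)
After 1 minute: (0.6400, 0.3600)
After 2 minutes: (0.5968, 0.4032)
After 3 minutes: (0.5916, 0.4084)
P(in Throttled after 3 minutes) = 0.5916

0.5916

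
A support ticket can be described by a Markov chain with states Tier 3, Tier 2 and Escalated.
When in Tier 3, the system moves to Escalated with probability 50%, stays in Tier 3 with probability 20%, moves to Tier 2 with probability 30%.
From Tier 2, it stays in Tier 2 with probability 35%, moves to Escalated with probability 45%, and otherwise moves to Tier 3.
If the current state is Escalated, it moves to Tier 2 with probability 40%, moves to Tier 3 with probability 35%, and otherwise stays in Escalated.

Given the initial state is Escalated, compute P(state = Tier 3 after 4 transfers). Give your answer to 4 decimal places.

Propagate the distribution vector 4 transfers from Escalated.
After 0 transfers: (0.0000, 0.0000, 1.0000)
After 1 transfer: (0.3500, 0.4000, 0.2500)
After 2 transfers: (0.2375, 0.3450, 0.4175)
After 3 transfers: (0.2626, 0.3590, 0.3784)
After 4 transfers: (0.2568, 0.3558, 0.3875)
P(in Tier 3 after 4 transfers) = 0.2568

0.2568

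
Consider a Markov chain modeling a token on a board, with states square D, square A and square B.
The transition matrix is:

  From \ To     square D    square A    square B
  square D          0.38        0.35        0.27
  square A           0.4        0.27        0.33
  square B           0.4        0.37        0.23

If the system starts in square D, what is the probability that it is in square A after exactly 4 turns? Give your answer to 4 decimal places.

0.3292

Propagate the distribution vector 4 turns from square D.
After 0 turns: (1.0000, 0.0000, 0.0000)
After 1 turn: (0.3800, 0.3500, 0.2700)
After 2 turns: (0.3924, 0.3274, 0.2802)
After 3 turns: (0.3922, 0.3294, 0.2784)
After 4 turns: (0.3922, 0.3292, 0.2786)
P(in square A after 4 turns) = 0.3292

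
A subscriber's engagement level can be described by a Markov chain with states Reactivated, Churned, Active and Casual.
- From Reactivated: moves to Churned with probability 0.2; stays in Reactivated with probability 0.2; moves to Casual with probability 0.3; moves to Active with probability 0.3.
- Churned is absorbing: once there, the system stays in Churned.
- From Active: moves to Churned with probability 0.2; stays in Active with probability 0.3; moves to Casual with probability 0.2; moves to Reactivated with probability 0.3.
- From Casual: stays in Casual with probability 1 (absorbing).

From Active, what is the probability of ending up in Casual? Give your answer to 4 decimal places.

Let h(s) be the probability of absorption at Casual starting from transient state s. Then h(Casual) = 1 and h(Churned) = 0. By first-step analysis:
h(Reactivated) = 0.2·h(Reactivated) + 0.2·0 + 0.3·h(Active) + 0.3·1
h(Active) = 0.3·h(Reactivated) + 0.2·0 + 0.3·h(Active) + 0.2·1
Solving: h(Reactivated) = 0.5745, h(Active) = 0.5319.
Starting from Active, the probability is 0.5319.

0.5319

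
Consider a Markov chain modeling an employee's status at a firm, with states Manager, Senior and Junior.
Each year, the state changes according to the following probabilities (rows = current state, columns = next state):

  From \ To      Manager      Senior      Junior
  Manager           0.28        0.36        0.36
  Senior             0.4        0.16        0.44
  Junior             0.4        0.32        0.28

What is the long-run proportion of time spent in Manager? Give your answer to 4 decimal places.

0.3571

Let the stationary distribution be π with π = πP and π_1 + π_2 + π_3 = 1.
π_1 = 0.28·π_1 + 0.4·π_2 + 0.4·π_3
π_2 = 0.36·π_1 + 0.16·π_2 + 0.32·π_3
Solving with the normalization constraint gives π = (0.3571, 0.2882, 0.3547).
So the stationary probability of Manager is 0.3571.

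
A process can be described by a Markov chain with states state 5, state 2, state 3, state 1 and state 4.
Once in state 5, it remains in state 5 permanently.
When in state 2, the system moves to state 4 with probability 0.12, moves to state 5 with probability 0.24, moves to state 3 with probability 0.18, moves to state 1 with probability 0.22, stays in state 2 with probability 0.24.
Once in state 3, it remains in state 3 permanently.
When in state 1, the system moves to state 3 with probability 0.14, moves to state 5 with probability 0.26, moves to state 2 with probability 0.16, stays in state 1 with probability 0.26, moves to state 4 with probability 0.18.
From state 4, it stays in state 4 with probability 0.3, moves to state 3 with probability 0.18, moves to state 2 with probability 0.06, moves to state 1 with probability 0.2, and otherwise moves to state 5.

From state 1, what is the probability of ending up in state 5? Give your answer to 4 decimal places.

0.6254

Let h(s) be the probability of absorption at state 5 starting from transient state s. Then h(state 5) = 1 and h(state 3) = 0. By first-step analysis:
h(state 2) = 0.24·1 + 0.24·h(state 2) + 0.18·0 + 0.22·h(state 1) + 0.12·h(state 4)
h(state 1) = 0.26·1 + 0.16·h(state 2) + 0.14·0 + 0.26·h(state 1) + 0.18·h(state 4)
h(state 4) = 0.26·1 + 0.06·h(state 2) + 0.18·0 + 0.2·h(state 1) + 0.3·h(state 4)
Solving: h(state 2) = 0.5917, h(state 1) = 0.6254, h(state 4) = 0.6008.
Starting from state 1, the probability is 0.6254.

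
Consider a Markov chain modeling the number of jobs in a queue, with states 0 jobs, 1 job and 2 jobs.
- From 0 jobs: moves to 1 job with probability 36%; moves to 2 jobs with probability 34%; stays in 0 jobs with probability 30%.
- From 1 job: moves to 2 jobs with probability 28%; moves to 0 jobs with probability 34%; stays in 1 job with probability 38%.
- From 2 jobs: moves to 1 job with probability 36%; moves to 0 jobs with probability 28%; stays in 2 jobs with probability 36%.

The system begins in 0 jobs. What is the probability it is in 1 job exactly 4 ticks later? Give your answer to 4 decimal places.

Propagate the distribution vector 4 ticks from 0 jobs.
After 0 ticks: (1.0000, 0.0000, 0.0000)
After 1 tick: (0.3000, 0.3600, 0.3400)
After 2 ticks: (0.3076, 0.3672, 0.3252)
After 3 ticks: (0.3082, 0.3673, 0.3245)
After 4 ticks: (0.3082, 0.3673, 0.3244)
P(in 1 job after 4 ticks) = 0.3673

0.3673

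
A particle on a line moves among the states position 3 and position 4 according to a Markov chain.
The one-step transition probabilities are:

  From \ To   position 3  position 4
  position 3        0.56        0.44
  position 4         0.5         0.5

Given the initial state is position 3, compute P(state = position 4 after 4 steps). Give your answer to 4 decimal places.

Propagate the distribution vector 4 steps from position 3.
After 0 steps: (1.0000, 0.0000)
After 1 step: (0.5600, 0.4400)
After 2 steps: (0.5336, 0.4664)
After 3 steps: (0.5320, 0.4680)
After 4 steps: (0.5319, 0.4681)
P(in position 4 after 4 steps) = 0.4681

0.4681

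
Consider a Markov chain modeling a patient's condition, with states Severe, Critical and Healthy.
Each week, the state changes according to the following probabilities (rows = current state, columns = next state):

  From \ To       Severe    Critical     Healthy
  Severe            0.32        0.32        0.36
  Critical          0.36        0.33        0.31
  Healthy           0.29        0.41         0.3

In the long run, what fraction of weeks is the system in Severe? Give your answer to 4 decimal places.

Let the stationary distribution be π with π = πP and π_1 + π_2 + π_3 = 1.
π_1 = 0.32·π_1 + 0.36·π_2 + 0.29·π_3
π_2 = 0.32·π_1 + 0.33·π_2 + 0.41·π_3
Solving with the normalization constraint gives π = (0.3244, 0.3526, 0.3230).
So the stationary probability of Severe is 0.3244.

0.3244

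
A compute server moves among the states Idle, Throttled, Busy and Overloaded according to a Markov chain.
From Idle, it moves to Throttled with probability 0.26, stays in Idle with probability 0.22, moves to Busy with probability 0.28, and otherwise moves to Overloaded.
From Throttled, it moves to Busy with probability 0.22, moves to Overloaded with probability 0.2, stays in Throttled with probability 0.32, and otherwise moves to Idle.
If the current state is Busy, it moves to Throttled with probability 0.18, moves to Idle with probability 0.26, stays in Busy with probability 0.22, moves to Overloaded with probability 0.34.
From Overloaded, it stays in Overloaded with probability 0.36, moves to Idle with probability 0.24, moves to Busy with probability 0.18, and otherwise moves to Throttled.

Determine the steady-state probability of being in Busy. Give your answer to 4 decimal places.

Let the stationary distribution be π with π = πP and π_1 + π_2 + π_3 + π_4 = 1.
π_1 = 0.22·π_1 + 0.26·π_2 + 0.26·π_3 + 0.24·π_4
π_2 = 0.26·π_1 + 0.32·π_2 + 0.18·π_3 + 0.22·π_4
π_3 = 0.28·π_1 + 0.22·π_2 + 0.22·π_3 + 0.18·π_4
Solving with the normalization constraint gives π = (0.2445, 0.2454, 0.2232, 0.2869).
So the stationary probability of Busy is 0.2232.

0.2232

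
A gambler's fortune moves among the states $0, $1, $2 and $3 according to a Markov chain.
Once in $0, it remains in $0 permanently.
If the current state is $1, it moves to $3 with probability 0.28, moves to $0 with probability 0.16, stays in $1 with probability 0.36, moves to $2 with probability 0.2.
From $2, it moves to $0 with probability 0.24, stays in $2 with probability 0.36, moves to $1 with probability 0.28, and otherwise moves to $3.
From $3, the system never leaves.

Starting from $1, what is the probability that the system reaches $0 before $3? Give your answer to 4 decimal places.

0.4253

Let h(s) be the probability of absorption at $0 starting from transient state s. Then h($0) = 1 and h($3) = 0. By first-step analysis:
h($1) = 0.16·1 + 0.36·h($1) + 0.2·h($2) + 0.28·0
h($2) = 0.24·1 + 0.28·h($1) + 0.36·h($2) + 0.12·0
Solving: h($1) = 0.4253, h($2) = 0.5611.
Starting from $1, the probability is 0.4253.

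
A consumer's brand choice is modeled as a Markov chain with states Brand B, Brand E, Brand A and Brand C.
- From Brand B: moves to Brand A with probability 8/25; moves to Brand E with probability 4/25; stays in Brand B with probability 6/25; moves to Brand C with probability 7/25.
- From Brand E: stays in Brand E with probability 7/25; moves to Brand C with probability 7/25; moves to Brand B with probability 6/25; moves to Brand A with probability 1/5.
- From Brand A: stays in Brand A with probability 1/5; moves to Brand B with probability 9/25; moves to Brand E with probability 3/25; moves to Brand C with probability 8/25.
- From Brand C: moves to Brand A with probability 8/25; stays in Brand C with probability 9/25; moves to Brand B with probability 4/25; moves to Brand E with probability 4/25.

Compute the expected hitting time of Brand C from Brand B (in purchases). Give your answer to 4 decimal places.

Let t(s) be the expected number of purchases to first reach Brand C from state s, with t(Brand C) = 0. Conditioning on the first purchase:
t(Brand B) = 1 + 0.24·t(Brand B) + 0.16·t(Brand E) + 0.32·t(Brand A)
t(Brand E) = 1 + 0.24·t(Brand B) + 0.28·t(Brand E) + 0.2·t(Brand A)
t(Brand A) = 1 + 0.36·t(Brand B) + 0.12·t(Brand E) + 0.2·t(Brand A)
Solving: t(Brand B) = 3.4400, t(Brand E) = 3.4568, t(Brand A) = 3.3165.
Expected purchases from Brand B to Brand C: 3.4400.

3.4400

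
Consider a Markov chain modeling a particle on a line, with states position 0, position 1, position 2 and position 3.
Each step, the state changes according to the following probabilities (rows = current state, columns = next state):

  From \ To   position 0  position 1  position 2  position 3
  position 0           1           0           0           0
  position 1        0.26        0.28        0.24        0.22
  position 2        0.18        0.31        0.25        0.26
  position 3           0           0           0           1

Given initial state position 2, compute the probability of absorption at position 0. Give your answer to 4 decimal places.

Let h(s) be the probability of absorption at position 0 starting from transient state s. Then h(position 0) = 1 and h(position 3) = 0. By first-step analysis:
h(position 1) = 0.26·1 + 0.28·h(position 1) + 0.24·h(position 2) + 0.22·0
h(position 2) = 0.18·1 + 0.31·h(position 1) + 0.25·h(position 2) + 0.26·0
Solving: h(position 1) = 0.5116, h(position 2) = 0.4515.
Starting from position 2, the probability is 0.4515.

0.4515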